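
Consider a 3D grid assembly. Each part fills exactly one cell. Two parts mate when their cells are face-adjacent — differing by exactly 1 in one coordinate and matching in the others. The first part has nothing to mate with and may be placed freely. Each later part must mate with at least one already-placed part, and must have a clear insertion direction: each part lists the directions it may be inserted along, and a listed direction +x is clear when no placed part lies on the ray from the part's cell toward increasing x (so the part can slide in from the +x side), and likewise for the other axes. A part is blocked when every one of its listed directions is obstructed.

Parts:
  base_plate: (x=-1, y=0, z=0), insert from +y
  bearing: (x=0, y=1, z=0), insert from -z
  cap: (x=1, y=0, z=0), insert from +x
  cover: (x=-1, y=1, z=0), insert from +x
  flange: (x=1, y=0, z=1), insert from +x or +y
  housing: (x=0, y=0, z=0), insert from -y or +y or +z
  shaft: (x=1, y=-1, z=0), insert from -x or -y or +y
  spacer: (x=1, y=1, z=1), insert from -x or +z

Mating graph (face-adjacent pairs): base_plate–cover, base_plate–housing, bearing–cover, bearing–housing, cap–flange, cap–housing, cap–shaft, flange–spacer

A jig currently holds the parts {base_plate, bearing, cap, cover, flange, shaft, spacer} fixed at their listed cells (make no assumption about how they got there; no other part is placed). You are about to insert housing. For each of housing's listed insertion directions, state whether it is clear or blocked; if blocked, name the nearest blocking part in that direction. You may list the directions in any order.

-y: ray from housing(0, 0, 0) has no placed part ⇒ clear
+y: nearest on ray is bearing@(0, 1, 0) ⇒ blocked
+z: ray from housing(0, 0, 0) has no placed part ⇒ clear

+y: blocked by bearing; +z: clear; -y: clear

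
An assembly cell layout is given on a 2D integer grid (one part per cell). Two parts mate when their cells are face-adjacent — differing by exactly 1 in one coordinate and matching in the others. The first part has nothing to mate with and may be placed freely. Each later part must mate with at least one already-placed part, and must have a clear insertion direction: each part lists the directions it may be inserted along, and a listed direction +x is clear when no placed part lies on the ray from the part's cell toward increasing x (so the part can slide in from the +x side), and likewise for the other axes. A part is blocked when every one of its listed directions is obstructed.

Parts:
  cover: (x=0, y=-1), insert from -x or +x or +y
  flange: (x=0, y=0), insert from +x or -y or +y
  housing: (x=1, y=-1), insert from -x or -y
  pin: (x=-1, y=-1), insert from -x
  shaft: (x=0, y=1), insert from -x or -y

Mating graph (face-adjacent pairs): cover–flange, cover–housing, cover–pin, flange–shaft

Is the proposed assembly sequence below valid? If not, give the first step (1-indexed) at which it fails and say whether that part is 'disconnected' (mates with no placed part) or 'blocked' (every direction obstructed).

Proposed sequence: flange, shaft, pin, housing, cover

Invalid at step 3 (disconnected)

1. flange@(0, 0) [+x clear] — {flange}
2. shaft@(0, 1) [-x clear] — {flange, shaft}
3. pin@(-1, -1) — no placed neighbour ⇒ disconnected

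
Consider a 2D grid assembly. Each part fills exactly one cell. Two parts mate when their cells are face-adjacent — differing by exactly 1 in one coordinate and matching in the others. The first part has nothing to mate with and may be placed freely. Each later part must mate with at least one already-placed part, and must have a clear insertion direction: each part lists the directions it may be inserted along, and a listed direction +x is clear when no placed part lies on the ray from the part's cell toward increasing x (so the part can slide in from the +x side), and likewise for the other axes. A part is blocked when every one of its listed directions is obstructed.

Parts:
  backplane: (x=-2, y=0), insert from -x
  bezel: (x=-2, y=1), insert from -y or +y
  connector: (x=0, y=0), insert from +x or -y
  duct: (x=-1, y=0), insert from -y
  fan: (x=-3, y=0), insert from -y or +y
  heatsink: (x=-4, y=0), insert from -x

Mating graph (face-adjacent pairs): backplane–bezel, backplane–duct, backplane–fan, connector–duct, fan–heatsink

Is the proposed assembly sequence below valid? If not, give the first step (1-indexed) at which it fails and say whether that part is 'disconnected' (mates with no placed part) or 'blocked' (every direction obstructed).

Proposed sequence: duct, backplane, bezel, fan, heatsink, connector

1. duct@(-1, 0) [-y clear] — {duct}
2. backplane@(-2, 0) [-x clear] — {backplane, duct}
3. bezel@(-2, 1) [+y clear] — {backplane, bezel, duct}
4. fan@(-3, 0) [-y clear] — {backplane, bezel, duct, fan}
5. heatsink@(-4, 0) [-x clear] — {backplane, bezel, duct, fan, heatsink}
6. connector@(0, 0) [+x clear] — {backplane, bezel, connector, duct, fan, heatsink}

Valid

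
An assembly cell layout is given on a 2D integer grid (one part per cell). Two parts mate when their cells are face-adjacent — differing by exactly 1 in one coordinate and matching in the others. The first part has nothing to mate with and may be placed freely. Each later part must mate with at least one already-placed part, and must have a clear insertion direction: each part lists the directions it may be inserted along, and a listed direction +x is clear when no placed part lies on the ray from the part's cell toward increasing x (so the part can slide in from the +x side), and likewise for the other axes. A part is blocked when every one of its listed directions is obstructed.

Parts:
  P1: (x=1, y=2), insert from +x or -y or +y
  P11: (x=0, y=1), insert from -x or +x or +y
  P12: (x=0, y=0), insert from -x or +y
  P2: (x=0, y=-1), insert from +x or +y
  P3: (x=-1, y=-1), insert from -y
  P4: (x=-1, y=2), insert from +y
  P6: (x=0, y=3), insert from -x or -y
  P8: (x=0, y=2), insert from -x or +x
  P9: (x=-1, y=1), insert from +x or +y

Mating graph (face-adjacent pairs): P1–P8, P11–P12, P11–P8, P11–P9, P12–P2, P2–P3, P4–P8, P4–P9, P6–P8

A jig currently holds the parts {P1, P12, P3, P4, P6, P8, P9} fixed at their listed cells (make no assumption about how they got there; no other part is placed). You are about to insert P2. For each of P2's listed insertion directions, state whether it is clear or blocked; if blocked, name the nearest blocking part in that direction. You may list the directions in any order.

+x: clear; +y: blocked by P12

+x: ray from P2(0, -1) has no placed part ⇒ clear
+y: nearest on ray is P12@(0, 0) ⇒ blocked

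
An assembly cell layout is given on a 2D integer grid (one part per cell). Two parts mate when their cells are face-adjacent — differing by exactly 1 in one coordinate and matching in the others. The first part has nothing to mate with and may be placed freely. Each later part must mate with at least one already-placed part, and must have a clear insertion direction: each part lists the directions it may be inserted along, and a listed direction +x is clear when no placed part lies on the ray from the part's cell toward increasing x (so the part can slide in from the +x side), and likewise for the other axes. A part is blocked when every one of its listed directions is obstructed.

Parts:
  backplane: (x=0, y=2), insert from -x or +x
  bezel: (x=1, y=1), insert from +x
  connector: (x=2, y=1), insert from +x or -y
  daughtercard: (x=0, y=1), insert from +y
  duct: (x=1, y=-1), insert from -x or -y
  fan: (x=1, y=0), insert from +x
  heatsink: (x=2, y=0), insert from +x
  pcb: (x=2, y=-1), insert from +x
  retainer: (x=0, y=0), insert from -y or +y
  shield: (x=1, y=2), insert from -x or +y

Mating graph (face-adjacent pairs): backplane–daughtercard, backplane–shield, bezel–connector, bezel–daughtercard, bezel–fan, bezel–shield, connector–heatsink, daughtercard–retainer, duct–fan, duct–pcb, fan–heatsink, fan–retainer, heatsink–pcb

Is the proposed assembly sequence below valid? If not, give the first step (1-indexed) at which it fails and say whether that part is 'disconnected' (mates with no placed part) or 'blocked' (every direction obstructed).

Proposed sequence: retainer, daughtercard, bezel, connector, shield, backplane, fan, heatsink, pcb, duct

1. retainer@(0, 0) [-y clear] — {retainer}
2. daughtercard@(0, 1) [+y clear] — {daughtercard, retainer}
3. bezel@(1, 1) [+x clear] — {bezel, daughtercard, retainer}
4. connector@(2, 1) [+x clear] — {bezel, connector, daughtercard, retainer}
5. shield@(1, 2) [-x clear] — {bezel, connector, daughtercard, retainer, shield}
6. backplane@(0, 2) [-x clear] — {backplane, bezel, connector, daughtercard, retainer, shield}
7. fan@(1, 0) [+x clear] — {backplane, bezel, connector, daughtercard, fan, retainer, shield}
8. heatsink@(2, 0) [+x clear] — {backplane, bezel, connector, daughtercard, fan, heatsink, retainer, shield}
9. pcb@(2, -1) [+x clear] — {backplane, bezel, connector, daughtercard, fan, heatsink, pcb, retainer, shield}
10. duct@(1, -1) [-x clear] — {backplane, bezel, connector, daughtercard, duct, fan, heatsink, pcb, retainer, shield}

Valid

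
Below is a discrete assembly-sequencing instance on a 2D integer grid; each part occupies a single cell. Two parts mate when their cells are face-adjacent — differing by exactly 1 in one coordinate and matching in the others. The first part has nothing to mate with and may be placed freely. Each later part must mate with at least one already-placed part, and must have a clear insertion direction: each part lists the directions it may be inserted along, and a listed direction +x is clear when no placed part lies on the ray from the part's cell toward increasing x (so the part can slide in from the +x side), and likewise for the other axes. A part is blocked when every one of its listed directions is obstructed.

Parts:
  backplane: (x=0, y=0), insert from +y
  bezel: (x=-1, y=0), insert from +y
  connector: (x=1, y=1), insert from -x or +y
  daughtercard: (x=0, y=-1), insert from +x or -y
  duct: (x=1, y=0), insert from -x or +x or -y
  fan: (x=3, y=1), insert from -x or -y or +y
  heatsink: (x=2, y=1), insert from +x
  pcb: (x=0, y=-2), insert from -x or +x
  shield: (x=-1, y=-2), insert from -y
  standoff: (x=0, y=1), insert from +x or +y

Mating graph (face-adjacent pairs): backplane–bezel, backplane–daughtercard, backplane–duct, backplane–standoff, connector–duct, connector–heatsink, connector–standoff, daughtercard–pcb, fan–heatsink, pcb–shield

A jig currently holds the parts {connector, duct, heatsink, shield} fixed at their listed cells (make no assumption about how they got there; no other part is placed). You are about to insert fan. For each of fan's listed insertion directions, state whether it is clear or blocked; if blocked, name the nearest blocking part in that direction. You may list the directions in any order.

+y: clear; -x: blocked by heatsink; -y: clear

-x: nearest on ray is heatsink@(2, 1) ⇒ blocked
-y: ray from fan(3, 1) has no placed part ⇒ clear
+y: ray from fan(3, 1) has no placed part ⇒ clear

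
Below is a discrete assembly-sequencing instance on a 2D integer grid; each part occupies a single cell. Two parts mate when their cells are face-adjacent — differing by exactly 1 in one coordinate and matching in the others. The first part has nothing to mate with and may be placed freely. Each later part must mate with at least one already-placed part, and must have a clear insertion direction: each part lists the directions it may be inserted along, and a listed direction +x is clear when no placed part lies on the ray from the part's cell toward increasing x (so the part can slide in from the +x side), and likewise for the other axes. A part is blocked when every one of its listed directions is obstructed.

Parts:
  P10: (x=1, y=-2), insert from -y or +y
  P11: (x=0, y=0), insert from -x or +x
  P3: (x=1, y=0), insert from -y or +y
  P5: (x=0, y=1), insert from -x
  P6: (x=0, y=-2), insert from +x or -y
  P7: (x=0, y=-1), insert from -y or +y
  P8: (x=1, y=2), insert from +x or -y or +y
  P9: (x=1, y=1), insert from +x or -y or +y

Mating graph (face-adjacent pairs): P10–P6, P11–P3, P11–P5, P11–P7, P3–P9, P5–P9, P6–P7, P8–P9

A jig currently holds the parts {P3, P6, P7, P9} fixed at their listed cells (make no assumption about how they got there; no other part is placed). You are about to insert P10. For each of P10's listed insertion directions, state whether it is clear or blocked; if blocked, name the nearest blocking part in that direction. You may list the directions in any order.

-y: ray from P10(1, -2) has no placed part ⇒ clear
+y: nearest on ray is P3@(1, 0) ⇒ blocked

+y: blocked by P3; -y: clear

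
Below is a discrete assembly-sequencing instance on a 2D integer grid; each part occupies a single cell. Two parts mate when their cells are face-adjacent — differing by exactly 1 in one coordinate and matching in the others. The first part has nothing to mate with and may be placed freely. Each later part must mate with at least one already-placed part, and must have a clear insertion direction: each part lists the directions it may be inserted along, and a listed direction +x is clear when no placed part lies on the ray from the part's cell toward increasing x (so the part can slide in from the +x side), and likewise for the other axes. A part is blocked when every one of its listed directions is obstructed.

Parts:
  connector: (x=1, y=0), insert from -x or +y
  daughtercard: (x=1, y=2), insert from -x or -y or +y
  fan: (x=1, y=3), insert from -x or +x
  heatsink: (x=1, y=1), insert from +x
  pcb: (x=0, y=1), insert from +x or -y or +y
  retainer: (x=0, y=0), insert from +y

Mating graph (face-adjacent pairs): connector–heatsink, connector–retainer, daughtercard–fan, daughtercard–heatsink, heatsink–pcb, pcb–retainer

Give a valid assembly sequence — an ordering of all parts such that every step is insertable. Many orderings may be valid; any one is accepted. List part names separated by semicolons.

daughtercard; fan; heatsink; connector; retainer; pcb

1. daughtercard@(1, 2) [-x clear] — {daughtercard}
2. fan@(1, 3) [-x clear] — {daughtercard, fan}
3. heatsink@(1, 1) [+x clear] — {daughtercard, fan, heatsink}
4. connector@(1, 0) [-x clear] — {connector, daughtercard, fan, heatsink}
5. retainer@(0, 0) [+y clear] — {connector, daughtercard, fan, heatsink, retainer}
6. pcb@(0, 1) [+y clear] — {connector, daughtercard, fan, heatsink, pcb, retainer}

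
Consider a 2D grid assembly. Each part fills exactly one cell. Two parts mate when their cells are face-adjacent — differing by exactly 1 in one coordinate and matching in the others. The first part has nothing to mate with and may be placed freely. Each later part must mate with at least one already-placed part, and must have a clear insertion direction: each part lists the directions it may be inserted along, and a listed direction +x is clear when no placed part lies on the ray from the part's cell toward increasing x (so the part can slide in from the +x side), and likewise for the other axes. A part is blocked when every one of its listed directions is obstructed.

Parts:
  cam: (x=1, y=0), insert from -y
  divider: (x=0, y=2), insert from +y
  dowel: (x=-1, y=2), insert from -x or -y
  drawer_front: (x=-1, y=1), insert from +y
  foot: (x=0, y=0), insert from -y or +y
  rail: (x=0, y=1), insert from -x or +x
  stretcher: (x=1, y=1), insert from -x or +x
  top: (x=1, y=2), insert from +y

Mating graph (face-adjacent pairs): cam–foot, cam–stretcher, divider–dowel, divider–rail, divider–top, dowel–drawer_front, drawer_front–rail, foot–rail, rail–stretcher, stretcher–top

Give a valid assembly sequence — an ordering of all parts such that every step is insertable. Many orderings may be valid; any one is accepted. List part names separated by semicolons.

foot; cam; stretcher; top; divider; rail; drawer_front; dowel

1. foot@(0, 0) [-y clear] — {foot}
2. cam@(1, 0) [-y clear] — {cam, foot}
3. stretcher@(1, 1) [-x clear] — {cam, foot, stretcher}
4. top@(1, 2) [+y clear] — {cam, foot, stretcher, top}
5. divider@(0, 2) [+y clear] — {cam, divider, foot, stretcher, top}
6. rail@(0, 1) [-x clear] — {cam, divider, foot, rail, stretcher, top}
7. drawer_front@(-1, 1) [+y clear] — {cam, divider, drawer_front, foot, rail, stretcher, top}
8. dowel@(-1, 2) [-x clear] — {cam, divider, dowel, drawer_front, foot, rail, stretcher, top}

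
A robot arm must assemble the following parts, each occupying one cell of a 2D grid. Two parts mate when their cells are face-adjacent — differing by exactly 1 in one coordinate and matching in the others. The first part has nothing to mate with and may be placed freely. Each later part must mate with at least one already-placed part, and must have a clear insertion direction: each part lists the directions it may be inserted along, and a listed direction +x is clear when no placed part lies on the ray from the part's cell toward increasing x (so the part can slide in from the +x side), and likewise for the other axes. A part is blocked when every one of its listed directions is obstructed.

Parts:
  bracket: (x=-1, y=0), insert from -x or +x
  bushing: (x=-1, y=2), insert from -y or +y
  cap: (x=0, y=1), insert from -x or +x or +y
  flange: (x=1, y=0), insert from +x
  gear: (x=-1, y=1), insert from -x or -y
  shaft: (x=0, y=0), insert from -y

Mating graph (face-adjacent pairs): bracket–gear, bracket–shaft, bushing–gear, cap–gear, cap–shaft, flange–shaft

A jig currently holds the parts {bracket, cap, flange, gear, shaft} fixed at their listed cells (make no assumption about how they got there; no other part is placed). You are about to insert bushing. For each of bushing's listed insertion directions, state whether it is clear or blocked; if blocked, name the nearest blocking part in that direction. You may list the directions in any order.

+y: clear; -y: blocked by gear

-y: nearest on ray is gear@(-1, 1) ⇒ blocked
+y: ray from bushing(-1, 2) has no placed part ⇒ clear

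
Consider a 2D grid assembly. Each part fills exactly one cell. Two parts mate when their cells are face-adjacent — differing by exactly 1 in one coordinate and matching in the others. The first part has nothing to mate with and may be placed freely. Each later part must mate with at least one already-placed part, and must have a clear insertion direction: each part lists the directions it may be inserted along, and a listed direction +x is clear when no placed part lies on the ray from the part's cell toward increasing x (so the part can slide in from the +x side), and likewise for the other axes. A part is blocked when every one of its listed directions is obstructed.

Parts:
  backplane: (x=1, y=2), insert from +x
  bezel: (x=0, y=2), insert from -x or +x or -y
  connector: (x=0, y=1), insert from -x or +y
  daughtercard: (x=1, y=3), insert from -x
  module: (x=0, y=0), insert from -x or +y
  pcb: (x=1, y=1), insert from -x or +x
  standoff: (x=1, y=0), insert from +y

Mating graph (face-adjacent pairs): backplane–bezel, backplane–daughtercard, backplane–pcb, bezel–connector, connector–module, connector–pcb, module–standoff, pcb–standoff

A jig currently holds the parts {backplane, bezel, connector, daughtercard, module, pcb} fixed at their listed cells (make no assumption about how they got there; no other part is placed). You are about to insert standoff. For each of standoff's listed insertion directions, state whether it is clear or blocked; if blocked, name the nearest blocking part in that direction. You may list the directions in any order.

+y: blocked by pcb

+y: nearest on ray is pcb@(1, 1) ⇒ blocked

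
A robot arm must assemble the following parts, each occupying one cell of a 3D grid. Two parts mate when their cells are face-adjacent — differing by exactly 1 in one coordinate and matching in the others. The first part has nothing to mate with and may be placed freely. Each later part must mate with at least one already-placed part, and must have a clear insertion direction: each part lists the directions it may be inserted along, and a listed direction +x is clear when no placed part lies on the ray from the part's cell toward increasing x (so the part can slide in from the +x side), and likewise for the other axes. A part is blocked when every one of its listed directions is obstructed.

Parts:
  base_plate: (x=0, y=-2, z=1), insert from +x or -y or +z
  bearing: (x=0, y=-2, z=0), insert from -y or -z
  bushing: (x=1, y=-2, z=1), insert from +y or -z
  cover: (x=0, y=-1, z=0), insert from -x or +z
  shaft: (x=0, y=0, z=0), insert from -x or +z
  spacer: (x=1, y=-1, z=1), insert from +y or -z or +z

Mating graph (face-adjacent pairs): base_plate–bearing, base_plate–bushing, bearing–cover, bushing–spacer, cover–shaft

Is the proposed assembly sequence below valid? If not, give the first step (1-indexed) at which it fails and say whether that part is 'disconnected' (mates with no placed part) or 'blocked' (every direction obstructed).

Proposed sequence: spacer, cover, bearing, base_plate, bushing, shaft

1. spacer@(1, -1, 1) [+y clear] — {spacer}
2. cover@(0, -1, 0) — no placed neighbour ⇒ disconnected

Invalid at step 2 (disconnected)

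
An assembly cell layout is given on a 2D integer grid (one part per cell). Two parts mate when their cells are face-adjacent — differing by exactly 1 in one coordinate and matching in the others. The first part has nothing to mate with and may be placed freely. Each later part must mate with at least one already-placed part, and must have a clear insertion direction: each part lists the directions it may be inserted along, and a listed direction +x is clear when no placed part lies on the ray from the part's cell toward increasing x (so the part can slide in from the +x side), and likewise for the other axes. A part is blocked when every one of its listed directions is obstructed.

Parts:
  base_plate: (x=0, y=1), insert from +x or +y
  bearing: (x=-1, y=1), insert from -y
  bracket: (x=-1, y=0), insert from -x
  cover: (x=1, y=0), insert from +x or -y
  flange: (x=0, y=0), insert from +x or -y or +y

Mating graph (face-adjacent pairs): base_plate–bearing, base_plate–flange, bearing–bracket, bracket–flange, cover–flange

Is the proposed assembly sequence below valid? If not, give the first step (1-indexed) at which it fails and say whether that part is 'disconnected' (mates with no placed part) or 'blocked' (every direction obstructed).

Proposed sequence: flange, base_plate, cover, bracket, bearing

1. flange@(0, 0) [+x clear] — {flange}
2. base_plate@(0, 1) [+x clear] — {base_plate, flange}
3. cover@(1, 0) [+x clear] — {base_plate, cover, flange}
4. bracket@(-1, 0) [-x clear] — {base_plate, bracket, cover, flange}
5. bearing@(-1, 1) — -y all obstructed ⇒ blocked

Invalid at step 5 (blocked)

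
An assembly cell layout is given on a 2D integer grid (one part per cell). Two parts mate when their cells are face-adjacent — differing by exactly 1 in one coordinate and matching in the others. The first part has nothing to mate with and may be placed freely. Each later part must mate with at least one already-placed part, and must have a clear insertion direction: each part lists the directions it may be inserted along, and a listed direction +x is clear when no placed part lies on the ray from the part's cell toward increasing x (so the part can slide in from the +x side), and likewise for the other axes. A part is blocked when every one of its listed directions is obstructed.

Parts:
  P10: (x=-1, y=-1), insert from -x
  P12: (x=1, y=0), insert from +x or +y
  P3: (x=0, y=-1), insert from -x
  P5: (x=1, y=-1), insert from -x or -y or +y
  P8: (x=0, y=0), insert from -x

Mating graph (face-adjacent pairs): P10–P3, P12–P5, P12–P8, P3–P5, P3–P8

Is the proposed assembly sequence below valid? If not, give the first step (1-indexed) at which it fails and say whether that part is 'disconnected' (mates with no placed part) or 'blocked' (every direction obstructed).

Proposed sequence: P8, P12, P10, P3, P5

1. P8@(0, 0) [-x clear] — {P8}
2. P12@(1, 0) [+x clear] — {P12, P8}
3. P10@(-1, -1) — no placed neighbour ⇒ disconnected

Invalid at step 3 (disconnected)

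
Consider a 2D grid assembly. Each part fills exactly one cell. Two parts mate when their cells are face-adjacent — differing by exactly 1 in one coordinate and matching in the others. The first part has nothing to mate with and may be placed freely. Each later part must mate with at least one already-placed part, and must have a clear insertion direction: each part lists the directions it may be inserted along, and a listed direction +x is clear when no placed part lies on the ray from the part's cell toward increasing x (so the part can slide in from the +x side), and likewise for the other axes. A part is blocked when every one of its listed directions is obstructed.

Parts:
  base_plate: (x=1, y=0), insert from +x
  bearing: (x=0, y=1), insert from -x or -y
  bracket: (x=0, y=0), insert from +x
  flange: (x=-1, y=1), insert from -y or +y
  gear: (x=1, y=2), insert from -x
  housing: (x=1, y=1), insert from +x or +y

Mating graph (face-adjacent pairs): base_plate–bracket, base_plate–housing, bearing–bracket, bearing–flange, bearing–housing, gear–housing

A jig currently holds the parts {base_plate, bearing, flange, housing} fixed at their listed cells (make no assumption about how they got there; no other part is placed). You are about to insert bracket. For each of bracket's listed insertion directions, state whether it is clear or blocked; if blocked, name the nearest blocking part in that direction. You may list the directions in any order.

+x: blocked by base_plate

+x: nearest on ray is base_plate@(1, 0) ⇒ blocked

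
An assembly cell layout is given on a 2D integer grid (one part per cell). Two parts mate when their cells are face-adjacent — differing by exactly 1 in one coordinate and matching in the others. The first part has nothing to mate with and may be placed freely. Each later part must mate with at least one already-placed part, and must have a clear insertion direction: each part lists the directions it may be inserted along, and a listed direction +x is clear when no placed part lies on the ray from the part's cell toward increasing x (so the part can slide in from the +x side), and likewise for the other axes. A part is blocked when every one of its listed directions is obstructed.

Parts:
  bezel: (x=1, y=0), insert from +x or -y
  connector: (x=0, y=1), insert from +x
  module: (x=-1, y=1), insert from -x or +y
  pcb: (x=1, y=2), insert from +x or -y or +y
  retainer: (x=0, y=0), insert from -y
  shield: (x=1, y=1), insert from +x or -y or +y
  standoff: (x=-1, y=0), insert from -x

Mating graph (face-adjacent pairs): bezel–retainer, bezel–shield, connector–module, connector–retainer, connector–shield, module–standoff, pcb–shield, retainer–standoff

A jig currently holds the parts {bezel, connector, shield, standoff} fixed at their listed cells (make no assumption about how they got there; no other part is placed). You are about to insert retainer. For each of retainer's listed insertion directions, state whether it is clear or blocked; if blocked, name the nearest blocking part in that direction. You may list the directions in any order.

-y: clear

-y: ray from retainer(0, 0) has no placed part ⇒ clear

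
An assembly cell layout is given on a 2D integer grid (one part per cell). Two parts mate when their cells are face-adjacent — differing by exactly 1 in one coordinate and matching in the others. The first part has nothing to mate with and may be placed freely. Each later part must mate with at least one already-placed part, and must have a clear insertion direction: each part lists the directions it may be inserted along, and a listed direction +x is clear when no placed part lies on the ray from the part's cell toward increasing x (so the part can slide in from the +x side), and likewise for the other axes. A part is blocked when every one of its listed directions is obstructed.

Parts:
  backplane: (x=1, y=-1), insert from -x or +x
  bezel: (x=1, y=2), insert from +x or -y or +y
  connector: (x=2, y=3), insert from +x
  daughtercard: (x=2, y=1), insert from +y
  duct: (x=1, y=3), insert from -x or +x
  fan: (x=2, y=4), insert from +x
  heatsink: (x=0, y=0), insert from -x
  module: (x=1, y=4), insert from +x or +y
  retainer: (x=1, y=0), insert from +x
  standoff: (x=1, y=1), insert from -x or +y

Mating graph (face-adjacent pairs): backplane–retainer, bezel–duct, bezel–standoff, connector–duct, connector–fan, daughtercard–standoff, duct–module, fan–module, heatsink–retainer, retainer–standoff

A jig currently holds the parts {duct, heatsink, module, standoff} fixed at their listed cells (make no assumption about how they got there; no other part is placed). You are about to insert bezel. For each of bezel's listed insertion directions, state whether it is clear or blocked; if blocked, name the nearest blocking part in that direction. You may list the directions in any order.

+x: ray from bezel(1, 2) has no placed part ⇒ clear
-y: nearest on ray is standoff@(1, 1) ⇒ blocked
+y: nearest on ray is duct@(1, 3) ⇒ blocked

+x: clear; +y: blocked by duct; -y: blocked by standoff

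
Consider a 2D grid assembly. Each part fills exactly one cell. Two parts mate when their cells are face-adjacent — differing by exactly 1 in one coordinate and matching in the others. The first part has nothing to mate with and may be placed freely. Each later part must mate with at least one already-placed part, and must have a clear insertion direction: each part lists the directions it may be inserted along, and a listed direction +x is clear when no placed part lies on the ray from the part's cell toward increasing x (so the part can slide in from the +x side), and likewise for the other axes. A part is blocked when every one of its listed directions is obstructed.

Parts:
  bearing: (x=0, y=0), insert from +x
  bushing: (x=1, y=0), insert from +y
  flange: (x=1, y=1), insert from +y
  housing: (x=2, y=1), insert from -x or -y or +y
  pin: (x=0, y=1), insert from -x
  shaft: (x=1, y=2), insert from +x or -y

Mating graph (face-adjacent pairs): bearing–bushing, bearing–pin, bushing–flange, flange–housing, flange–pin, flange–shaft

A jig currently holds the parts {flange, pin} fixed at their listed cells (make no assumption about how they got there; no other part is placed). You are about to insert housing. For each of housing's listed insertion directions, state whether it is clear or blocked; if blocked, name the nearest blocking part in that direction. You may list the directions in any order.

-x: nearest on ray is flange@(1, 1) ⇒ blocked
-y: ray from housing(2, 1) has no placed part ⇒ clear
+y: ray from housing(2, 1) has no placed part ⇒ clear

+y: clear; -x: blocked by flange; -y: clear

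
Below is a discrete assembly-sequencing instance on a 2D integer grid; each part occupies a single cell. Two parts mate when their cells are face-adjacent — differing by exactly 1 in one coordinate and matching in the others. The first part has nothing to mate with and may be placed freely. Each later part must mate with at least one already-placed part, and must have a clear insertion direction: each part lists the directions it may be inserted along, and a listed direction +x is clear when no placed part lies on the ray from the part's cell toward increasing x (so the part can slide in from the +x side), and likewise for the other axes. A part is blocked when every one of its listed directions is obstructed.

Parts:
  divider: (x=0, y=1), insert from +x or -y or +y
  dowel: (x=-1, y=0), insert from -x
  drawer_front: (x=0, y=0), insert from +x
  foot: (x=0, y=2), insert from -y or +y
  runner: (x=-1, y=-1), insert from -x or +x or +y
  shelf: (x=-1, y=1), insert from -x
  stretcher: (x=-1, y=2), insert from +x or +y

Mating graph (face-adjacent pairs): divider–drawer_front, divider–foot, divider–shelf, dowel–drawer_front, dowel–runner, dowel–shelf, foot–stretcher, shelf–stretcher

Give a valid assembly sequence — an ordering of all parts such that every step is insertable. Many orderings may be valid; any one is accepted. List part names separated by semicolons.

runner; dowel; drawer_front; shelf; stretcher; foot; divider

1. runner@(-1, -1) [-x clear] — {runner}
2. dowel@(-1, 0) [-x clear] — {dowel, runner}
3. drawer_front@(0, 0) [+x clear] — {dowel, drawer_front, runner}
4. shelf@(-1, 1) [-x clear] — {dowel, drawer_front, runner, shelf}
5. stretcher@(-1, 2) [+x clear] — {dowel, drawer_front, runner, shelf, stretcher}
6. foot@(0, 2) [+y clear] — {dowel, drawer_front, foot, runner, shelf, stretcher}
7. divider@(0, 1) [+x clear] — {divider, dowel, drawer_front, foot, runner, shelf, stretcher}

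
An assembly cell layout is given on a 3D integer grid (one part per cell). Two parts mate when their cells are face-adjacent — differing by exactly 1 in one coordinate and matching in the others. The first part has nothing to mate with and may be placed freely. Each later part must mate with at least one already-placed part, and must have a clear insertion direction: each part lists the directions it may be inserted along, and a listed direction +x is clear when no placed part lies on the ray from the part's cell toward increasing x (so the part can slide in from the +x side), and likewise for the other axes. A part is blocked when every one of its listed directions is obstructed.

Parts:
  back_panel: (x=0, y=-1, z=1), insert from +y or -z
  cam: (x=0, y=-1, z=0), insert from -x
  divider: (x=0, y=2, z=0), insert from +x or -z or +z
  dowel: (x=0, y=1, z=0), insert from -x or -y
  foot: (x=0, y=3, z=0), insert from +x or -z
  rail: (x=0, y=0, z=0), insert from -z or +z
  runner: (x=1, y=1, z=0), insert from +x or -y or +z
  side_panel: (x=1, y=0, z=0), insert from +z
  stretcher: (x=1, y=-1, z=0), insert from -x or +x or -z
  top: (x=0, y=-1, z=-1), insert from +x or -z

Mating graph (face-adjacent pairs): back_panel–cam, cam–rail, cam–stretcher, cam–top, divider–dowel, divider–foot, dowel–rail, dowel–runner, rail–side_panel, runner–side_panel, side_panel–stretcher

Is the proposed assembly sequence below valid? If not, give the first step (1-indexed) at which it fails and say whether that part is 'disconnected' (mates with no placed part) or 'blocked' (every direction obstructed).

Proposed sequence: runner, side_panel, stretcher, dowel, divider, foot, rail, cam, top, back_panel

Valid

1. runner@(1, 1, 0) [+x clear] — {runner}
2. side_panel@(1, 0, 0) [+z clear] — {runner, side_panel}
3. stretcher@(1, -1, 0) [-x clear] — {runner, side_panel, stretcher}
4. dowel@(0, 1, 0) [-x clear] — {dowel, runner, side_panel, stretcher}
5. divider@(0, 2, 0) [+x clear] — {divider, dowel, runner, side_panel, stretcher}
6. foot@(0, 3, 0) [+x clear] — {divider, dowel, foot, runner, side_panel, stretcher}
7. rail@(0, 0, 0) [-z clear] — {divider, dowel, foot, rail, runner, side_panel, stretcher}
8. cam@(0, -1, 0) [-x clear] — {cam, divider, dowel, foot, rail, runner, side_panel, stretcher}
9. top@(0, -1, -1) [+x clear] — {cam, divider, dowel, foot, rail, runner, side_panel, stretcher, top}
10. back_panel@(0, -1, 1) [+y clear] — {back_panel, cam, divider, dowel, foot, rail, runner, side_panel, stretcher, top}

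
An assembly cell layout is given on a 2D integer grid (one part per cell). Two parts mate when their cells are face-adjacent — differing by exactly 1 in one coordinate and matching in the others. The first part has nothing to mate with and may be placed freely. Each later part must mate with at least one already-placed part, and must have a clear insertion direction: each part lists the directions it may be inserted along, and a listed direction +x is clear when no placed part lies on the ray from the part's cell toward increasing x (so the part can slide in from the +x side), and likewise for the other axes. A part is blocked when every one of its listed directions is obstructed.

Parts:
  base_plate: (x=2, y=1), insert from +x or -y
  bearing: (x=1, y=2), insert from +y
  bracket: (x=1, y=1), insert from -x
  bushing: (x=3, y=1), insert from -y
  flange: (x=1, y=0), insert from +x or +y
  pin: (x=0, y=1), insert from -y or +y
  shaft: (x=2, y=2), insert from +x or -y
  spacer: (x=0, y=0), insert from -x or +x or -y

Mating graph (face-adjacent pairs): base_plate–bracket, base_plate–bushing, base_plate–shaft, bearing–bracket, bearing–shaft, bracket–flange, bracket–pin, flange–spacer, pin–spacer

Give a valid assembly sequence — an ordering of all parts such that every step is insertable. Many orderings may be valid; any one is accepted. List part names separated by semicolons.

bushing; base_plate; bracket; pin; flange; spacer; bearing; shaft

1. bushing@(3, 1) [-y clear] — {bushing}
2. base_plate@(2, 1) [-y clear] — {base_plate, bushing}
3. bracket@(1, 1) [-x clear] — {base_plate, bracket, bushing}
4. pin@(0, 1) [-y clear] — {base_plate, bracket, bushing, pin}
5. flange@(1, 0) [+x clear] — {base_plate, bracket, bushing, flange, pin}
6. spacer@(0, 0) [-x clear] — {base_plate, bracket, bushing, flange, pin, spacer}
7. bearing@(1, 2) [+y clear] — {base_plate, bearing, bracket, bushing, flange, pin, spacer}
8. shaft@(2, 2) [+x clear] — {base_plate, bearing, bracket, bushing, flange, pin, shaft, spacer}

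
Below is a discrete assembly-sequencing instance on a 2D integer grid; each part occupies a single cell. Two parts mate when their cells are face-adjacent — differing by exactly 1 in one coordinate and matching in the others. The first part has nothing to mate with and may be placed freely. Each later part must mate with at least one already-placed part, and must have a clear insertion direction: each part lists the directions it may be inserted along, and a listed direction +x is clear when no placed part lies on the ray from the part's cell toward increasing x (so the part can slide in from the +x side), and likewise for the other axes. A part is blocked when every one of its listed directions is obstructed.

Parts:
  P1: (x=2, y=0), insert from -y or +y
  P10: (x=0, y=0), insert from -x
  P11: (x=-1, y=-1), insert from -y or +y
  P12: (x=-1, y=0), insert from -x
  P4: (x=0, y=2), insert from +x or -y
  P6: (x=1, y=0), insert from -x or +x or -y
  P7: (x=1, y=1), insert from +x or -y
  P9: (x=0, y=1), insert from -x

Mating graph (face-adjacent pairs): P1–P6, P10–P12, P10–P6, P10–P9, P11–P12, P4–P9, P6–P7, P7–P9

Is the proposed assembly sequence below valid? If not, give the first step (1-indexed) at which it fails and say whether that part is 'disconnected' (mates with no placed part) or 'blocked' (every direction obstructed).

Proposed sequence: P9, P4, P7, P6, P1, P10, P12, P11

Valid

1. P9@(0, 1) [-x clear] — {P9}
2. P4@(0, 2) [+x clear] — {P4, P9}
3. P7@(1, 1) [+x clear] — {P4, P7, P9}
4. P6@(1, 0) [-x clear] — {P4, P6, P7, P9}
5. P1@(2, 0) [-y clear] — {P1, P4, P6, P7, P9}
6. P10@(0, 0) [-x clear] — {P1, P10, P4, P6, P7, P9}
7. P12@(-1, 0) [-x clear] — {P1, P10, P12, P4, P6, P7, P9}
8. P11@(-1, -1) [-y clear] — {P1, P10, P11, P12, P4, P6, P7, P9}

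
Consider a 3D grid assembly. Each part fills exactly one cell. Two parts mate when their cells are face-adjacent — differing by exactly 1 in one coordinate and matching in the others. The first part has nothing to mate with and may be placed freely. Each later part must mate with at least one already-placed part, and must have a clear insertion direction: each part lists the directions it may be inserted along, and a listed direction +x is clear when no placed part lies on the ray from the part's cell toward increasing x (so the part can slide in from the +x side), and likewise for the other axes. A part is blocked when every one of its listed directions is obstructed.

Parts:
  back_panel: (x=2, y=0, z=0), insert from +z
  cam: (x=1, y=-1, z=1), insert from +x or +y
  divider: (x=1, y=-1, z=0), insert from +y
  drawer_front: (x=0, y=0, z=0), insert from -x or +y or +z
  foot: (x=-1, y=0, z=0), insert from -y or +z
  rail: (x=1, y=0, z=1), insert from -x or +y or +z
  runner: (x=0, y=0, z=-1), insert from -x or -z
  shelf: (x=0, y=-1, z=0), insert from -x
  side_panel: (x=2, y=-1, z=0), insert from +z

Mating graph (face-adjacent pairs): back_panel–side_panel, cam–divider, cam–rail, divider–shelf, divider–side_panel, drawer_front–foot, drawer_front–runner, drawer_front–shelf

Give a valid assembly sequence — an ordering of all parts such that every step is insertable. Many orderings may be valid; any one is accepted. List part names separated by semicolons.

1. side_panel@(2, -1, 0) [+z clear] — {side_panel}
2. back_panel@(2, 0, 0) [+z clear] — {back_panel, side_panel}
3. divider@(1, -1, 0) [+y clear] — {back_panel, divider, side_panel}
4. shelf@(0, -1, 0) [-x clear] — {back_panel, divider, shelf, side_panel}
5. drawer_front@(0, 0, 0) [-x clear] — {back_panel, divider, drawer_front, shelf, side_panel}
6. runner@(0, 0, -1) [-x clear] — {back_panel, divider, drawer_front, runner, shelf, side_panel}
7. cam@(1, -1, 1) [+x clear] — {back_panel, cam, divider, drawer_front, runner, shelf, side_panel}
8. rail@(1, 0, 1) [-x clear] — {back_panel, cam, divider, drawer_front, rail, runner, shelf, side_panel}
9. foot@(-1, 0, 0) [-y clear] — {back_panel, cam, divider, drawer_front, foot, rail, runner, shelf, side_panel}

side_panel; back_panel; divider; shelf; drawer_front; runner; cam; rail; foot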